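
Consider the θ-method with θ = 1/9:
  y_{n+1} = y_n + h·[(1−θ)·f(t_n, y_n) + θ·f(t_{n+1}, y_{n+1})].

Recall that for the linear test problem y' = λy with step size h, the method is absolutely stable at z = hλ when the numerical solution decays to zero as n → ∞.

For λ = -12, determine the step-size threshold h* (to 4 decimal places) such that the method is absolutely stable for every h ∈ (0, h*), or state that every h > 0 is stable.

(-2.5714,0); λ=-12 ⇒ h* = (18/7)/12 = 0.2143.

With y'=λy (z=hλ):
  y_{n+1} = y_n + z·[8/9·y_n + 1/9·y_{n+1}] ⇒ (1 − 1/9z)y_{n+1} = (1 + 8/9z)y_n
  ⇒ R(z) = (1 + 8/9z)/(1 − 1/9z).

Boundary: |R(x)|=1, x<0.
x=-0.67: |R|=0.3764
R=−1: 1+8/9x = −1+1/9x ⇒ -7/9x=2 ⇒ x=2/(-7/9)=-2.5714
Confirm numerically:
  x=-2.124: |R|=0.71845 <1
  x=-1.519: |R|=0.29965 <1
  x=-1.280: |R|=0.12062 <1
  x=-3.059: |R|=1.28303 >1
  x=-3.031: |R|=1.26739 >1
So |R|<1 on (-2.5714, 0).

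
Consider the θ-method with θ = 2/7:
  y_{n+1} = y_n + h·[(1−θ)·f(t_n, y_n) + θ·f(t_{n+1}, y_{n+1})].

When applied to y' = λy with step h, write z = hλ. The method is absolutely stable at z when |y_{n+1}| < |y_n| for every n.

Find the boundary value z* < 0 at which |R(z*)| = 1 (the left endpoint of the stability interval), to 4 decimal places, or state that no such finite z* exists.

Set f=λy, z=hλ:
  y_{n+1} = y_n + z·[5/7·y_n + 2/7·y_{n+1}] ⇒ (1 − 2/7z)y_{n+1} = (1 + 5/7z)y_n
  so R(z) = (1 + 5/7z)/(1 − 2/7z).

Find x<0 with |R(x)|<1.
x=-1.06: |R|=0.1864
R=−1: 1+5/7x = −1+2/7x ⇒ -3/7x=2 ⇒ x=2/(-3/7)=-4.6667
Confirm numerically:
  x=-4.467: |R|=0.96241 <1
  x=-4.459: |R|=0.96086 <1
  x=-1.886: |R|=0.22558 <1
  x=-4.835: |R|=1.03029 >1
  x=-4.817: |R|=1.02711 >1
Stable set (-4.6667, 0).

z* = -4.6667.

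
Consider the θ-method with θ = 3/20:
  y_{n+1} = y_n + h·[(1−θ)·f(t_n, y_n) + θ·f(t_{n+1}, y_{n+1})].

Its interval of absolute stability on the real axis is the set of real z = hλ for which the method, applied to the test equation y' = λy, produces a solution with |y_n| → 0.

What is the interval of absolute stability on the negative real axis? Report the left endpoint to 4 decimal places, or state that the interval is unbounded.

(-2.8571, 0).

With y'=λy (z=hλ):
  y_{n+1} = y_n + z·[17/20·y_n + 3/20·y_{n+1}] ⇒ (1 − 3/20z)y_{n+1} = (1 + 17/20z)y_n
  ⇒ R(z) = (1 + 17/20z)/(1 − 3/20z).

Need |R(x)|<1, x<0.
x=-1.07: |R|=0.0780
R=−1: 1+17/20x = −1+3/20x ⇒ -7/10x=2 ⇒ x=2/(-7/10)=-2.8571
Confirm numerically:
  x=-2.761: |R|=0.95241 <1
  x=-2.658: |R|=0.90034 <1
  x=-1.470: |R|=0.20442 <1
  x=-3.165: |R|=1.14613 >1
  x=-3.161: |R|=1.14429 >1
Stable set (-2.8571, 0).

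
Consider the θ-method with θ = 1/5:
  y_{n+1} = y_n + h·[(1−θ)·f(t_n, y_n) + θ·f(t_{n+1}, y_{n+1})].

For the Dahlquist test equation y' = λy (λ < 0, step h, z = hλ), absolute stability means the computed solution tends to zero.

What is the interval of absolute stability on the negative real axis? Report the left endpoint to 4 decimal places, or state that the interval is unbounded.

With y'=λy (z=hλ):
  y_{n+1} = y_n + z·[4/5·y_n + 1/5·y_{n+1}] ⇒ (1 − 1/5z)y_{n+1} = (1 + 4/5z)y_n
  R(z) = (1 + 4/5z)/(1 − 1/5z).

Find x<0 with |R(x)|<1.
x=-0.53: |R|=0.5208
R=−1: 1+4/5x = −1+1/5x ⇒ -3/5x=2 ⇒ x=2/(-3/5)=-3.3333
Confirm numerically:
  x=-2.848: |R|=0.81448 <1
  x=-2.791: |R|=0.79117 <1
  x=-2.186: |R|=0.52101 <1
  x=-1.335: |R|=0.05367 <1
  x=-3.739: |R|=1.13926 >1
  x=-3.592: |R|=1.09032 >1
  x=-3.408: |R|=1.02664 >1
So |R|<1 on (-3.3333, 0).

z∈(-3.3333,0).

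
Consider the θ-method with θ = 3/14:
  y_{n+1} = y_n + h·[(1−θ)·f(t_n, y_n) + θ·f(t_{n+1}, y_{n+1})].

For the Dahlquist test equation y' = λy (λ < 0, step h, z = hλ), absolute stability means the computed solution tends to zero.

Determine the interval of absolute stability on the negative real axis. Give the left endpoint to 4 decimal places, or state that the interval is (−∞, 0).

z∈(-3.5000,0).

On y'=λy, z=hλ:
  y_{n+1} = y_n + z·[11/14·y_n + 3/14·y_{n+1}] ⇒ (1 − 3/14z)y_{n+1} = (1 + 11/14z)y_n
  Hence R(z) = (1 + 11/14z)/(1 − 3/14z).

Boundary: |R(x)|=1, x<0.
x=-1.14: |R|=0.0838
R=−1: 1+11/14x = −1+3/14x ⇒ -4/7x=2 ⇒ x=2/(-4/7)=-3.5000
Confirm numerically:
  x=-3.451: |R|=0.98390 <1
  x=-2.992: |R|=0.82312 <1
  x=-1.740: |R|=0.26743 <1
  x=-3.944: |R|=1.13750 >1
  x=-3.655: |R|=1.04967 >1
Stable set (-3.5000, 0).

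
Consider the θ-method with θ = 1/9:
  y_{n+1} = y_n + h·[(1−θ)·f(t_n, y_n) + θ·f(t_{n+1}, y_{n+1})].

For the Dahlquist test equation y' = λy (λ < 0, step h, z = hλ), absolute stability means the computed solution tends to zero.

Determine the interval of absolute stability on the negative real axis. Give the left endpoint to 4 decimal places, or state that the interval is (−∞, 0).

z∈(-2.5714,0).

Set f=λy, z=hλ:
  y_{n+1} = y_n + z·[8/9·y_n + 1/9·y_{n+1}] ⇒ (1 − 1/9z)y_{n+1} = (1 + 8/9z)y_n
  so R(z) = (1 + 8/9z)/(1 − 1/9z).

Boundary: |R(x)|=1, x<0.
x=-0.56: |R|=0.4728
R=−1: 1+8/9x = −1+1/9x ⇒ -7/9x=2 ⇒ x=2/(-7/9)=-2.5714
Confirm numerically:
  x=-1.520: |R|=0.30038 <1
  x=-1.437: |R|=0.23915 <1
  x=-1.321: |R|=0.15192 <1
  x=-1.064: |R|=0.04849 <1
  x=-2.919: |R|=1.20413 >1
  x=-2.840: |R|=1.15878 >1
  x=-2.794: |R|=1.13210 >1
Stable set (-2.5714, 0).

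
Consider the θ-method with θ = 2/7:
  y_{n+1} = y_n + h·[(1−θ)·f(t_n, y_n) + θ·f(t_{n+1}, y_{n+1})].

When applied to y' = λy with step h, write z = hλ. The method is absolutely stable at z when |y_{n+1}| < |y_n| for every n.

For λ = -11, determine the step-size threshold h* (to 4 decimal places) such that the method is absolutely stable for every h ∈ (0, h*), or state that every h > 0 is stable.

On y'=λy, z=hλ:
  y_{n+1} = y_n + z·[5/7·y_n + 2/7·y_{n+1}] ⇒ (1 − 2/7z)y_{n+1} = (1 + 5/7z)y_n
  so R(z) = (1 + 5/7z)/(1 − 2/7z).

Solve |R(x)|<1 on ℝ⁻.
x=-1.13: |R|=0.1458
R=−1: 1+5/7x = −1+2/7x ⇒ -3/7x=2 ⇒ x=2/(-3/7)=-4.6667
Confirm numerically:
  x=-4.110: |R|=0.89028 <1
  x=-3.604: |R|=0.77562 <1
  x=-2.875: |R|=0.57843 <1
  x=-4.746: |R|=1.01443 >1
  x=-4.691: |R|=1.00446 >1
So |R|<1 on (-4.6667, 0).

(-4.6667,0); λ=-11 ⇒ h* = (14/3)/11 = 0.4242.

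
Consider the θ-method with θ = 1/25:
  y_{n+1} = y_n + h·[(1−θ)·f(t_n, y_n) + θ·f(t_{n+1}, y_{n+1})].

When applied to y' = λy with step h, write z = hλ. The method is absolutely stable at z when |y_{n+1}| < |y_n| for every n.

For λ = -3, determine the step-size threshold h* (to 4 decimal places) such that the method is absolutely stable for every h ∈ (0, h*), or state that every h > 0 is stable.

(-2.1739,0); λ=-3 ⇒ h* = (50/23)/3 = 0.7246.

On y'=λy, z=hλ:
  y_{n+1} = y_n + z·[24/25·y_n + 1/25·y_{n+1}] ⇒ (1 − 1/25z)y_{n+1} = (1 + 24/25z)y_n
  so R(z) = (1 + 24/25z)/(1 − 1/25z).

Need |R(x)|<1, x<0.
x=-1.57: |R|=0.4772
R=−1: 1+24/25x = −1+1/25x ⇒ -23/25x=2 ⇒ x=2/(-23/25)=-2.1739
Confirm numerically:
  x=-1.977: |R|=0.83212 <1
  x=-1.766: |R|=0.64948 <1
  x=-1.531: |R|=0.44265 <1
  x=-1.448: |R|=0.36872 <1
  x=-2.560: |R|=1.32221 >1
  x=-2.396: |R|=1.18645 >1
  x=-2.249: |R|=1.06338 >1
So |R|<1 on (-2.1739, 0).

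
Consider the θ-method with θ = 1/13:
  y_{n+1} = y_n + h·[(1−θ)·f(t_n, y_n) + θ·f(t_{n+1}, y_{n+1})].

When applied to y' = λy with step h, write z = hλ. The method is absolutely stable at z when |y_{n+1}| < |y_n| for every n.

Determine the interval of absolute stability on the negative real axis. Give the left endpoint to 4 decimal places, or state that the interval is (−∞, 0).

On y'=λy, z=hλ:
  y_{n+1} = y_n + z·[12/13·y_n + 1/13·y_{n+1}] ⇒ (1 − 1/13z)y_{n+1} = (1 + 12/13z)y_n
  so R(z) = (1 + 12/13z)/(1 − 1/13z).

Need |R(x)|<1, x<0.
x=-1.07: |R|=0.0114
R=−1: 1+12/13x = −1+1/13x ⇒ -11/13x=2 ⇒ x=2/(-11/13)=-2.3636
Confirm numerically:
  x=-2.312: |R|=0.96290 <1
  x=-2.246: |R|=0.91513 <1
  x=-2.041: |R|=0.76404 <1
  x=-1.537: |R|=0.37449 <1
  x=-2.792: |R|=1.29838 >1
  x=-2.549: |R|=1.13113 >1
  x=-2.457: |R|=1.06644 >1
So |R|<1 on (-2.3636, 0).

(-2.3636, 0).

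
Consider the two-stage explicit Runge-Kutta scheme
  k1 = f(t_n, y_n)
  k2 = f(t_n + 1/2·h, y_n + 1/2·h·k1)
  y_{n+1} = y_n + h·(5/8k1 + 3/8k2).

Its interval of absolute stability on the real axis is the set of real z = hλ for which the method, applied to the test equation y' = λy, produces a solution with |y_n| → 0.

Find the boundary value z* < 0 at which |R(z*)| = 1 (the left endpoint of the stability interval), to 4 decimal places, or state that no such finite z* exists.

Test eqn y'=λy, z=hλ:
  k1=λy_n ⇒ h·k1=z·y_n;  k2=λ(1+1/2z)y_n ⇒ h·k2=z(1+1/2z)y_n
  y_{n+1}/y_n = 1 + 5/8z + 3/8z(1+1/2z) = 1 + z + 3/16z²
  Hence R(z) = 1 + z + 3/16z².

Need |R(x)|<1, x<0.
x=-0.77: |R|=0.3412
R=1: x+3/16x²=0 ⇒ x=−16/3=-5.3333; min R=1−1/(4·3/16)=-0.3333>−1
Confirm numerically:
  x=-4.394: |R|=0.22611 <1
  x=-3.056: |R|=0.30491 <1
  x=-2.356: |R|=0.31524 <1
  x=-5.764: |R|=1.46544 >1
  x=-5.583: |R|=1.26135 >1
Stable set (-5.3333, 0).

left endpoint -5.3333.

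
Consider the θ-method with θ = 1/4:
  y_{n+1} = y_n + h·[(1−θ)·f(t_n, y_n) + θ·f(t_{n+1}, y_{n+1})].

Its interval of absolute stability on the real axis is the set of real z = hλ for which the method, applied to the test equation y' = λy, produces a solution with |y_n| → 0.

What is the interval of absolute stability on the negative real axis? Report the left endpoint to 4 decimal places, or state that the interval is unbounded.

z∈(-4.0000,0).

Test eqn y'=λy, z=hλ:
  y_{n+1} = y_n + z·[3/4·y_n + 1/4·y_{n+1}] ⇒ (1 − 1/4z)y_{n+1} = (1 + 3/4z)y_n
  so R(z) = (1 + 3/4z)/(1 − 1/4z).

Need |R(x)|<1, x<0.
x=-1.71: |R|=0.1979
R=−1: 1+3/4x = −1+1/4x ⇒ -1/2x=2 ⇒ x=2/(-1/2)=-4.0000
Confirm numerically:
  x=-3.268: |R|=0.79857 <1
  x=-3.024: |R|=0.72210 <1
  x=-1.687: |R|=0.18657 <1
  x=-4.589: |R|=1.13715 >1
  x=-4.543: |R|=1.12712 >1
  x=-4.258: |R|=1.06248 >1
So |R|<1 on (-4.0000, 0).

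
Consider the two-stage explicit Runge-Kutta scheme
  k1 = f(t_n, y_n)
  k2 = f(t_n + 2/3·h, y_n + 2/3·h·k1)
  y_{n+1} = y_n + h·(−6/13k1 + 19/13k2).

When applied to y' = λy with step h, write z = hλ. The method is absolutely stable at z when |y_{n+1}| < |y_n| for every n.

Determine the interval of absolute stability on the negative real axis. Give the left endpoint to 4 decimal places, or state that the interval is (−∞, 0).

With y'=λy (z=hλ):
  k1=λy_n ⇒ h·k1=z·y_n;  k2=λ(1+2/3z)y_n ⇒ h·k2=z(1+2/3z)y_n
  y_{n+1}/y_n = 1 − 6/13z + 19/13z(1+2/3z) = 1 + z + 38/39z²
  R(z) = 1 + z + 38/39z².

Solve |R(x)|<1 on ℝ⁻.
x=-1.25: |R|=1.2724
R=1: x+38/39x²=0 ⇒ x=−39/38=-1.0263; min R=1−1/(4·38/39)=0.7434>−1
Confirm numerically:
  x=-0.649: |R|=0.76140 <1
  x=-0.581: |R|=0.74791 <1
  x=-0.501: |R|=0.74357 <1
  x=-1.497: |R|=1.68655 >1
  x=-1.487: |R|=1.66747 >1
  x=-1.232: |R|=1.24691 >1
Interval (-1.0263, 0).

z∈(-1.0263,0).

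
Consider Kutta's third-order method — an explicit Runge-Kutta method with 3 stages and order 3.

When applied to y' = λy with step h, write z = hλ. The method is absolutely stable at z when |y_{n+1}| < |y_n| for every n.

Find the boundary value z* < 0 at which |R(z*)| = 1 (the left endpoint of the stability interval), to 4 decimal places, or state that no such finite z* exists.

left endpoint -2.5127.

Set f=λy, z=hλ:
  order 3, 3-stage ⇒ R(z)=1+z+z^2/2+z^3/6
  (e.g. R(-1.44)=0.09914, |R|=0.09914)

Need |R(x)|<1, x<0.
x=-1.44: |R|=0.0991
|R(-1.72)|=0.0889 |R(-0.99)|=0.3383 |R(-0.68)|=0.4988
Bisect:
  x_lo=-3.2989 |R|=2.8411  x_hi=-0.1641 |R|=0.8487
  mid=-1.73150 |R|=0.09765 →hi
  mid=-2.51522 |R|=1.00407 →lo
  mid=-2.12336 |R|=0.46461 →hi
  mid=-2.31929 |R|=0.70902 →hi
  mid=-2.41725 |R|=0.84974 →hi
  mid=-2.46623 |R|=0.92514 →hi
  mid=-2.49072 |R|=0.96416 →hi
  ...
  [-2.51292,-2.51273] ⇒ x*=-2.5127
Interval (-2.5127, 0).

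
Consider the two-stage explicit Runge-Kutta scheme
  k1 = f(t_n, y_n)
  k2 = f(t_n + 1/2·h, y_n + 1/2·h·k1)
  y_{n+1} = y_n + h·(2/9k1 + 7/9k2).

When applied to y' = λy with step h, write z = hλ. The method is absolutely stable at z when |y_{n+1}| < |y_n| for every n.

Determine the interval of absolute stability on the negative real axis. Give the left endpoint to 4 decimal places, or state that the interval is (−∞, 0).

Test eqn y'=λy, z=hλ:
  k1=λy_n ⇒ h·k1=z·y_n;  k2=λ(1+1/2z)y_n ⇒ h·k2=z(1+1/2z)y_n
  y_{n+1}/y_n = 1 + 2/9z + 7/9z(1+1/2z) = 1 + z + 7/18z²
  ⇒ R(z) = 1 + z + 7/18z².

Find x<0 with |R(x)|<1.
x=-0.84: |R|=0.4344
R=1: x+7/18x²=0 ⇒ x=−18/7=-2.5714; min R=1−1/(4·7/18)=0.3571>−1
Confirm numerically:
  x=-2.504: |R|=0.93434 <1
  x=-2.438: |R|=0.87349 <1
  x=-2.097: |R|=0.61310 <1
  x=-1.786: |R|=0.45448 <1
  x=-3.059: |R|=1.58002 >1
  x=-2.708: |R|=1.14382 >1
  x=-2.648: |R|=1.07885 >1
So |R|<1 on (-2.5714, 0).

z∈(-2.5714,0).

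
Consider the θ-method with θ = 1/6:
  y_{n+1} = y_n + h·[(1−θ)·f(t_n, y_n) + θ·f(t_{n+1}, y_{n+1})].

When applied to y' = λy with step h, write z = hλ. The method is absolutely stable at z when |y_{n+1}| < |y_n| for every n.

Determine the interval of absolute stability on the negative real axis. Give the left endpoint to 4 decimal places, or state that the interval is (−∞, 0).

Test eqn y'=λy, z=hλ:
  y_{n+1} = y_n + z·[5/6·y_n + 1/6·y_{n+1}] ⇒ (1 − 1/6z)y_{n+1} = (1 + 5/6z)y_n
  Hence R(z) = (1 + 5/6z)/(1 − 1/6z).

Find x<0 with |R(x)|<1.
x=-0.41: |R|=0.6162
R=−1: 1+5/6x = −1+1/6x ⇒ -2/3x=2 ⇒ x=2/(-2/3)=-3.0000
Confirm numerically:
  x=-2.817: |R|=0.91698 <1
  x=-2.557: |R|=0.79292 <1
  x=-1.285: |R|=0.05834 <1
  x=-3.411: |R|=1.17469 >1
  x=-3.227: |R|=1.09841 >1
  x=-3.152: |R|=1.06643 >1
Stable set (-3.0000, 0).

(-3.0000, 0).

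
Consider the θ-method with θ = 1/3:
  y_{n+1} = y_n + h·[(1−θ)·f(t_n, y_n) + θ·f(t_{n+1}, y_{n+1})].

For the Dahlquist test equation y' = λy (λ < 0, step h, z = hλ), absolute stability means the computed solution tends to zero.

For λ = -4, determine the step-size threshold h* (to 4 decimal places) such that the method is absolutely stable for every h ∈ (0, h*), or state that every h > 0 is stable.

(-6.0000,0); λ=-4 ⇒ h* = (6)/4 = 1.5000.

Set f=λy, z=hλ:
  y_{n+1} = y_n + z·[2/3·y_n + 1/3·y_{n+1}] ⇒ (1 − 1/3z)y_{n+1} = (1 + 2/3z)y_n
  Hence R(z) = (1 + 2/3z)/(1 − 1/3z).

Need |R(x)|<1, x<0.
x=-0.47: |R|=0.5937
R=−1: 1+2/3x = −1+1/3x ⇒ -1/3x=2 ⇒ x=2/(-1/3)=-6.0000
Confirm numerically:
  x=-5.540: |R|=0.94614 <1
  x=-4.329: |R|=0.77200 <1
  x=-3.160: |R|=0.53896 <1
  x=-2.860: |R|=0.46416 <1
  x=-6.398: |R|=1.04235 >1
  x=-6.084: |R|=1.00925 >1
Stable set (-6.0000, 0).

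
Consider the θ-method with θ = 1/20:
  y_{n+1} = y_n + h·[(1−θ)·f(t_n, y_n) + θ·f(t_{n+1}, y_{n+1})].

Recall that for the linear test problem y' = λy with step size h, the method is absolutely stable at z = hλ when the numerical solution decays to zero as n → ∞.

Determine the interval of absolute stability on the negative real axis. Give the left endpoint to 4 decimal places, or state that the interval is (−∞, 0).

Test eqn y'=λy, z=hλ:
  y_{n+1} = y_n + z·[19/20·y_n + 1/20·y_{n+1}] ⇒ (1 − 1/20z)y_{n+1} = (1 + 19/20z)y_n
  R(z) = (1 + 19/20z)/(1 − 1/20z).

Need |R(x)|<1, x<0.
x=-0.82: |R|=0.2123
R=−1: 1+19/20x = −1+1/20x ⇒ -9/10x=2 ⇒ x=2/(-9/10)=-2.2222
Confirm numerically:
  x=-1.804: |R|=0.65474 <1
  x=-1.365: |R|=0.27779 <1
  x=-1.197: |R|=0.12941 <1
  x=-0.988: |R|=0.05851 <1
  x=-2.575: |R|=1.28128 >1
  x=-2.290: |R|=1.05473 >1
  x=-2.252: |R|=1.02409 >1
So |R|<1 on (-2.2222, 0).

z∈(-2.2222,0).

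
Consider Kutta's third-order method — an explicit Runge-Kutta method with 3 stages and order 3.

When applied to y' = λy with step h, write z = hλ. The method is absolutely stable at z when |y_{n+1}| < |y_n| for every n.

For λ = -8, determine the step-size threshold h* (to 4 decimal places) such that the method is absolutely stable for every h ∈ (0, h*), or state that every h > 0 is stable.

(-2.5127,0); λ=-8 ⇒ h* = 0.3141.

Test eqn y'=λy, z=hλ:
  order 3, 3-stage ⇒ R(z)=1+z+z^2/2+z^3/6
  (e.g. R(-0.78)=0.44511, |R|=0.44511)

Need |R(x)|<1, x<0.
x=-0.78: |R|=0.4451
|R(-2.37)|=0.7802 |R(-0.9)|=0.3835 |R(-0.76)|=0.4556
Bisect:
  x_lo=-3.2993 |R|=2.8423  x_hi=-0.3156 |R|=0.7289
  mid=-1.80746 |R|=0.15814 →hi
  mid=-2.55339 |R|=1.06808 →lo
  mid=-2.18043 |R|=0.53101 →hi
  mid=-2.36691 |R|=0.77578 →hi
  mid=-2.46015 |R|=0.91558 →hi
  mid=-2.50677 |R|=0.99020 →hi
  mid=-2.53008 |R|=1.02872 →lo
  ...
  [-2.51278,-2.51259] ⇒ x*=-2.5127
So |R|<1 on (-2.5127, 0).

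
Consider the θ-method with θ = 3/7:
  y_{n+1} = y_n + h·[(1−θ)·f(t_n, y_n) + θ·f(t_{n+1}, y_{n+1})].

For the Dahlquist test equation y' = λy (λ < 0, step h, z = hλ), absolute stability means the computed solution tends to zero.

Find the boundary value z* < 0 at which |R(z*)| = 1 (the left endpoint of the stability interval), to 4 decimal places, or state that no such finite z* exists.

left endpoint -14.0000.

With y'=λy (z=hλ):
  y_{n+1} = y_n + z·[4/7·y_n + 3/7·y_{n+1}] ⇒ (1 − 3/7z)y_{n+1} = (1 + 4/7z)y_n
  Hence R(z) = (1 + 4/7z)/(1 − 3/7z).

Need |R(x)|<1, x<0.
x=-1.42: |R|=0.1172
R=−1: 1+4/7x = −1+3/7x ⇒ -1/7x=2 ⇒ x=2/(-1/7)=-14.0000
Confirm numerically:
  x=-13.220: |R|=0.98328 <1
  x=-12.039: |R|=0.95452 <1
  x=-12.012: |R|=0.95381 <1
  x=-7.914: |R|=0.80203 <1
  x=-14.450: |R|=1.00894 >1
  x=-14.416: |R|=1.00828 >1
  x=-14.068: |R|=1.00138 >1
Interval (-14.0000, 0).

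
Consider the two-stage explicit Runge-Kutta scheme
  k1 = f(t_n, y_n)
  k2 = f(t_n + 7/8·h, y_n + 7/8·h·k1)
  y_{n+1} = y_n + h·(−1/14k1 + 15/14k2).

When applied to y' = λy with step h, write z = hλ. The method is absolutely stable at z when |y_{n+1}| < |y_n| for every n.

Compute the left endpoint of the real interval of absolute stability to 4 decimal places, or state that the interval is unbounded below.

z* = -1.0667.

With y'=λy (z=hλ):
  k1=λy_n ⇒ h·k1=z·y_n;  k2=λ(1+7/8z)y_n ⇒ h·k2=z(1+7/8z)y_n
  y_{n+1}/y_n = 1 − 1/14z + 15/14z(1+7/8z) = 1 + z + 15/16z²
  so R(z) = 1 + z + 15/16z².

Boundary: |R(x)|=1, x<0.
x=-0.67: |R|=0.7508
R=1: x+15/16x²=0 ⇒ x=−16/15=-1.0667; min R=1−1/(4·15/16)=0.7333>−1
Confirm numerically:
  x=-0.966: |R|=0.90883 <1
  x=-0.547: |R|=0.73351 <1
  x=-0.540: |R|=0.73338 <1
  x=-1.125: |R|=1.06152 >1
  x=-1.107: |R|=1.04186 >1
  x=-1.097: |R|=1.03120 >1
Interval (-1.0667, 0).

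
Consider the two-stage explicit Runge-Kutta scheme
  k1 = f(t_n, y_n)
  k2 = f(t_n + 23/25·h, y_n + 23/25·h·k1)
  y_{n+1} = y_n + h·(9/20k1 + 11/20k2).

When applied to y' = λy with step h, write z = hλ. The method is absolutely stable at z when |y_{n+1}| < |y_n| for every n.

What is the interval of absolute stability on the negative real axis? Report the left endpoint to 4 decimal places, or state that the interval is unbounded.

Set f=λy, z=hλ:
  k1=λy_n ⇒ h·k1=z·y_n;  k2=λ(1+23/25z)y_n ⇒ h·k2=z(1+23/25z)y_n
  y_{n+1}/y_n = 1 + 9/20z + 11/20z(1+23/25z) = 1 + z + 253/500z²
  R(z) = 1 + z + 253/500z².

Solve |R(x)|<1 on ℝ⁻.
x=-1.14: |R|=0.5176
R=1: x+253/500x²=0 ⇒ x=−500/253=-1.9763; min R=1−1/(4·253/500)=0.5059>−1
Confirm numerically:
  x=-1.819: |R|=0.85523 <1
  x=-1.657: |R|=0.73230 <1
  x=-1.582: |R|=0.68438 <1
  x=-2.520: |R|=1.69330 >1
  x=-2.363: |R|=1.46239 >1
  x=-2.123: |R|=1.15761 >1
Stable set (-1.9763, 0).

z∈(-1.9763,0).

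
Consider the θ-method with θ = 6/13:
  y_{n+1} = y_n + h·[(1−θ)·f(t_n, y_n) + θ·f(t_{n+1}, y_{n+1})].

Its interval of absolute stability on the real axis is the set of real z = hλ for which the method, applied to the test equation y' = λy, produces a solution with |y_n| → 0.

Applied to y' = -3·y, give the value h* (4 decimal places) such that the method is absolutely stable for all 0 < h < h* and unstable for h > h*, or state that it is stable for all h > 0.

(-26.0000,0); λ=-3 ⇒ h* = (26)/3 = 8.6667.

With y'=λy (z=hλ):
  y_{n+1} = y_n + z·[7/13·y_n + 6/13·y_{n+1}] ⇒ (1 − 6/13z)y_{n+1} = (1 + 7/13z)y_n
  so R(z) = (1 + 7/13z)/(1 − 6/13z).

Find x<0 with |R(x)|<1.
x=-1.23: |R|=0.2154
R=−1: 1+7/13x = −1+6/13x ⇒ -1/13x=2 ⇒ x=2/(-1/13)=-26.0000
Confirm numerically:
  x=-20.147: |R|=0.95628 <1
  x=-16.735: |R|=0.91831 <1
  x=-14.013: |R|=0.87652 <1
  x=-26.576: |R|=1.00334 >1
  x=-26.399: |R|=1.00233 >1
Interval (-26.0000, 0).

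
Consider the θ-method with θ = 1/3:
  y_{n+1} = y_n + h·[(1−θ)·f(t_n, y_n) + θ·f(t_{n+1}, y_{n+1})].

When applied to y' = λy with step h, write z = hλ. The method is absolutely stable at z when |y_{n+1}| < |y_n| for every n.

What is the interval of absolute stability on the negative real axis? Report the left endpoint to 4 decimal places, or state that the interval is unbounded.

Set f=λy, z=hλ:
  y_{n+1} = y_n + z·[2/3·y_n + 1/3·y_{n+1}] ⇒ (1 − 1/3z)y_{n+1} = (1 + 2/3z)y_n
  R(z) = (1 + 2/3z)/(1 − 1/3z).

Solve |R(x)|<1 on ℝ⁻.
x=-1.34: |R|=0.0737
R=−1: 1+2/3x = −1+1/3x ⇒ -1/3x=2 ⇒ x=2/(-1/3)=-6.0000
Confirm numerically:
  x=-4.204: |R|=0.75069 <1
  x=-3.691: |R|=0.65491 <1
  x=-2.519: |R|=0.36927 <1
  x=-6.567: |R|=1.05927 >1
  x=-6.539: |R|=1.05650 >1
  x=-6.349: |R|=1.03733 >1
Interval (-6.0000, 0).

(-6.0000, 0).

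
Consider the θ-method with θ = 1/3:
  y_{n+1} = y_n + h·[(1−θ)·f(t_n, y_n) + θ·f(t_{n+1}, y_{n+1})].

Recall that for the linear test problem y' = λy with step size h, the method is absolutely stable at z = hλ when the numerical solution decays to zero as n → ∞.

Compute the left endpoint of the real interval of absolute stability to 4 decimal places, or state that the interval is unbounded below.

z* = -6.0000.

Set f=λy, z=hλ:
  y_{n+1} = y_n + z·[2/3·y_n + 1/3·y_{n+1}] ⇒ (1 − 1/3z)y_{n+1} = (1 + 2/3z)y_n
  so R(z) = (1 + 2/3z)/(1 − 1/3z).

Boundary: |R(x)|=1, x<0.
x=-1.18: |R|=0.1531
R=−1: 1+2/3x = −1+1/3x ⇒ -1/3x=2 ⇒ x=2/(-1/3)=-6.0000
Confirm numerically:
  x=-5.456: |R|=0.93567 <1
  x=-3.836: |R|=0.68344 <1
  x=-3.242: |R|=0.55815 <1
  x=-2.875: |R|=0.46809 <1
  x=-6.486: |R|=1.05123 >1
  x=-6.270: |R|=1.02913 >1
Stable set (-6.0000, 0).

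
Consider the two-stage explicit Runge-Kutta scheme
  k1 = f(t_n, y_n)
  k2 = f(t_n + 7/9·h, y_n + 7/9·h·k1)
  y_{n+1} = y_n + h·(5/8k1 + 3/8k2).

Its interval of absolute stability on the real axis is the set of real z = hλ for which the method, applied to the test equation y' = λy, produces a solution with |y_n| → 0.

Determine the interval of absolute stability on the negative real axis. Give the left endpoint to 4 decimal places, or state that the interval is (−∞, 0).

z∈(-3.4286,0).

Test eqn y'=λy, z=hλ:
  k1=λy_n ⇒ h·k1=z·y_n;  k2=λ(1+7/9z)y_n ⇒ h·k2=z(1+7/9z)y_n
  y_{n+1}/y_n = 1 + 5/8z + 3/8z(1+7/9z) = 1 + z + 7/24z²
  so R(z) = 1 + z + 7/24z².

Find x<0 with |R(x)|<1.
x=-0.37: |R|=0.6699
R=1: x+7/24x²=0 ⇒ x=−24/7=-3.4286; min R=1−1/(4·7/24)=0.1429>−1
Confirm numerically:
  x=-3.225: |R|=0.80852 <1
  x=-2.940: |R|=0.58105 <1
  x=-2.245: |R|=0.22501 <1
  x=-2.095: |R|=0.18513 <1
  x=-3.962: |R|=1.61642 >1
  x=-3.643: |R|=1.22784 >1
Stable set (-3.4286, 0).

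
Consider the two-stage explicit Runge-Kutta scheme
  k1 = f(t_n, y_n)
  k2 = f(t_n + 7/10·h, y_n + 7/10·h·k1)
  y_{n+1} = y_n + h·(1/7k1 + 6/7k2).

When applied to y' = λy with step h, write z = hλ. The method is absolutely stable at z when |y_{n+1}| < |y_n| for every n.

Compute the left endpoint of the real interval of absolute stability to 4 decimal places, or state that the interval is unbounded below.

With y'=λy (z=hλ):
  k1=λy_n ⇒ h·k1=z·y_n;  k2=λ(1+7/10z)y_n ⇒ h·k2=z(1+7/10z)y_n
  y_{n+1}/y_n = 1 + 1/7z + 6/7z(1+7/10z) = 1 + z + 3/5z²
  so R(z) = 1 + z + 3/5z².

Boundary: |R(x)|=1, x<0.
x=-1.67: |R|=1.0033
R=1: x+3/5x²=0 ⇒ x=−5/3=-1.6667; min R=1−1/(4·3/5)=0.5833>−1
Confirm numerically:
  x=-1.479: |R|=0.83346 <1
  x=-1.430: |R|=0.79694 <1
  x=-1.325: |R|=0.72837 <1
  x=-0.895: |R|=0.58561 <1
  x=-2.103: |R|=1.55057 >1
  x=-1.802: |R|=1.14632 >1
  x=-1.776: |R|=1.11651 >1
Interval (-1.6667, 0).

left endpoint -1.6667.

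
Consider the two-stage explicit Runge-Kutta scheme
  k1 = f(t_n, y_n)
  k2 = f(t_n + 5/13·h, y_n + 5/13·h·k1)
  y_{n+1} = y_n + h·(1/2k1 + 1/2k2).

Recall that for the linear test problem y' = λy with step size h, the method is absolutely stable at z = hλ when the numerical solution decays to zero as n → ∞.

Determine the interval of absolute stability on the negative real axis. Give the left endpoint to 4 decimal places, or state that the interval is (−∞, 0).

z∈(-5.2000,0).

Set f=λy, z=hλ:
  k1=λy_n ⇒ h·k1=z·y_n;  k2=λ(1+5/13z)y_n ⇒ h·k2=z(1+5/13z)y_n
  y_{n+1}/y_n = 1 + 1/2z + 1/2z(1+5/13z) = 1 + z + 5/26z²
  Hence R(z) = 1 + z + 5/26z².

Need |R(x)|<1, x<0.
x=-1.56: |R|=0.0920
R=1: x+5/26x²=0 ⇒ x=−26/5=-5.2000; min R=1−1/(4·5/26)=-0.3000>−1
Confirm numerically:
  x=-4.843: |R|=0.66751 <1
  x=-3.938: |R|=0.04428 <1
  x=-3.348: |R|=0.19240 <1
  x=-5.720: |R|=1.57200 >1
  x=-5.224: |R|=1.02411 >1
Interval (-5.2000, 0).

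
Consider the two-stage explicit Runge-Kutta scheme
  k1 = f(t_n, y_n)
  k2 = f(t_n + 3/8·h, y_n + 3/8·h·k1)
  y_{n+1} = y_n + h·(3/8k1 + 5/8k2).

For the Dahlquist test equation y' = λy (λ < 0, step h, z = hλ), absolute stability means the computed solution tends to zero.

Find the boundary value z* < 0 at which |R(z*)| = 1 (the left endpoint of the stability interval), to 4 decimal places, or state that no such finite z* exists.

Test eqn y'=λy, z=hλ:
  k1=λy_n ⇒ h·k1=z·y_n;  k2=λ(1+3/8z)y_n ⇒ h·k2=z(1+3/8z)y_n
  y_{n+1}/y_n = 1 + 3/8z + 5/8z(1+3/8z) = 1 + z + 15/64z²
  Hence R(z) = 1 + z + 15/64z².

Boundary: |R(x)|=1, x<0.
x=-0.32: |R|=0.7040
R=1: x+15/64x²=0 ⇒ x=−64/15=-4.2667; min R=1−1/(4·15/64)=-0.0667>−1
Confirm numerically:
  x=-3.810: |R|=0.59221 <1
  x=-1.831: |R|=0.04524 <1
  x=-1.820: |R|=0.04366 <1
  x=-1.733: |R|=0.02910 <1
  x=-4.628: |R|=1.39193 >1
  x=-4.487: |R|=1.23171 >1
  x=-4.291: |R|=1.02447 >1
So |R|<1 on (-4.2667, 0).

left endpoint -4.2667.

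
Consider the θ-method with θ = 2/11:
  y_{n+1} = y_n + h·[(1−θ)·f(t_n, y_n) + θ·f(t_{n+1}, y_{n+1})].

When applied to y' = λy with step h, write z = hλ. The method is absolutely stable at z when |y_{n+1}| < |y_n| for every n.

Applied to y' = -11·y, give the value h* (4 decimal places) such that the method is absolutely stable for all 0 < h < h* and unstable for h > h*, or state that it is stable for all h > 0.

(-3.1429,0); λ=-11 ⇒ h* = (22/7)/11 = 0.2857.

On y'=λy, z=hλ:
  y_{n+1} = y_n + z·[9/11·y_n + 2/11·y_{n+1}] ⇒ (1 − 2/11z)y_{n+1} = (1 + 9/11z)y_n
  so R(z) = (1 + 9/11z)/(1 − 2/11z).

Boundary: |R(x)|=1, x<0.
x=-0.55: |R|=0.5000
R=−1: 1+9/11x = −1+2/11x ⇒ -7/11x=2 ⇒ x=2/(-7/11)=-3.1429
Confirm numerically:
  x=-2.326: |R|=0.63468 <1
  x=-2.111: |R|=0.52549 <1
  x=-1.782: |R|=0.34592 <1
  x=-1.447: |R|=0.14560 <1
  x=-3.623: |R|=1.18420 >1
  x=-3.471: |R|=1.12802 >1
  x=-3.206: |R|=1.02538 >1
Interval (-3.1429, 0).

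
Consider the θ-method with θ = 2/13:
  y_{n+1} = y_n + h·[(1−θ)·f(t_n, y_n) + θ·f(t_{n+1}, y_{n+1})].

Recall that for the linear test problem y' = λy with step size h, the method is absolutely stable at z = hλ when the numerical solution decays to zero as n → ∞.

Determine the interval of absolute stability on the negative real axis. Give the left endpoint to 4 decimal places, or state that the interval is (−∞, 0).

Test eqn y'=λy, z=hλ:
  y_{n+1} = y_n + z·[11/13·y_n + 2/13·y_{n+1}] ⇒ (1 − 2/13z)y_{n+1} = (1 + 11/13z)y_n
  R(z) = (1 + 11/13z)/(1 − 2/13z).

Solve |R(x)|<1 on ℝ⁻.
x=-0.57: |R|=0.4760
R=−1: 1+11/13x = −1+2/13x ⇒ -9/13x=2 ⇒ x=2/(-9/13)=-2.8889
Confirm numerically:
  x=-2.840: |R|=0.97645 <1
  x=-2.101: |R|=0.58778 <1
  x=-1.879: |R|=0.45763 <1
  x=-3.249: |R|=1.16622 >1
  x=-3.089: |R|=1.09391 >1
Stable set (-2.8889, 0).

(-2.8889, 0).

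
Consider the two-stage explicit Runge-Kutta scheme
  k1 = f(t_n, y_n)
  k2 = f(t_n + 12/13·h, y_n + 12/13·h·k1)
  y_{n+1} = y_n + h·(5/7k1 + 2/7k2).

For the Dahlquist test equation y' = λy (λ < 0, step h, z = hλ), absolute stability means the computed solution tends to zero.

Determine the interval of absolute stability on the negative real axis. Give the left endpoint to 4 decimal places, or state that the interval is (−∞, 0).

With y'=λy (z=hλ):
  k1=λy_n ⇒ h·k1=z·y_n;  k2=λ(1+12/13z)y_n ⇒ h·k2=z(1+12/13z)y_n
  y_{n+1}/y_n = 1 + 5/7z + 2/7z(1+12/13z) = 1 + z + 24/91z²
  R(z) = 1 + z + 24/91z².

Solve |R(x)|<1 on ℝ⁻.
x=-0.34: |R|=0.6905
R=1: x+24/91x²=0 ⇒ x=−91/24=-3.7917; min R=1−1/(4·24/91)=0.0521>−1
Confirm numerically:
  x=-3.343: |R|=0.60442 <1
  x=-3.284: |R|=0.56030 <1
  x=-2.272: |R|=0.08940 <1
  x=-4.272: |R|=1.54118 >1
  x=-4.128: |R|=1.36617 >1
  x=-3.859: |R|=1.06853 >1
Stable set (-3.7917, 0).

z∈(-3.7917,0).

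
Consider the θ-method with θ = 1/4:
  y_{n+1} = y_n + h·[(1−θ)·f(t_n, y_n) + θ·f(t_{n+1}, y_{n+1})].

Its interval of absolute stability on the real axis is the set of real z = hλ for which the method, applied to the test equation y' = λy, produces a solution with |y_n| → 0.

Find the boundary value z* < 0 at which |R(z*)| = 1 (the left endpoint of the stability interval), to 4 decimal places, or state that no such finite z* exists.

left endpoint -4.0000.

With y'=λy (z=hλ):
  y_{n+1} = y_n + z·[3/4·y_n + 1/4·y_{n+1}] ⇒ (1 − 1/4z)y_{n+1} = (1 + 3/4z)y_n
  Hence R(z) = (1 + 3/4z)/(1 − 1/4z).

Find x<0 with |R(x)|<1.
x=-1.52: |R|=0.1014
R=−1: 1+3/4x = −1+1/4x ⇒ -1/2x=2 ⇒ x=2/(-1/2)=-4.0000
Confirm numerically:
  x=-2.999: |R|=0.71396 <1
  x=-2.692: |R|=0.60909 <1
  x=-2.665: |R|=0.59940 <1
  x=-4.360: |R|=1.08612 >1
  x=-4.277: |R|=1.06693 >1
  x=-4.260: |R|=1.06295 >1
Stable set (-4.0000, 0).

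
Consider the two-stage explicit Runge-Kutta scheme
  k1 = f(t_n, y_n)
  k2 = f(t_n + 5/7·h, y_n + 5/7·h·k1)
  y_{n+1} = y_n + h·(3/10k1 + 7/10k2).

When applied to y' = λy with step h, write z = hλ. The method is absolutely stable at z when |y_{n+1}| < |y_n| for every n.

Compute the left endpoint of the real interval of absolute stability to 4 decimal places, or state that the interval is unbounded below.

With y'=λy (z=hλ):
  k1=λy_n ⇒ h·k1=z·y_n;  k2=λ(1+5/7z)y_n ⇒ h·k2=z(1+5/7z)y_n
  y_{n+1}/y_n = 1 + 3/10z + 7/10z(1+5/7z) = 1 + z + 1/2z²
  ⇒ R(z) = 1 + z + 1/2z².

Solve |R(x)|<1 on ℝ⁻.
x=-0.57: |R|=0.5924
R=1: x+1/2x²=0 ⇒ x=−2=-2.0000; min R=1−1/(4·1/2)=0.5000>−1
Confirm numerically:
  x=-1.643: |R|=0.70672 <1
  x=-1.040: |R|=0.50080 <1
  x=-0.834: |R|=0.51378 <1
  x=-2.572: |R|=1.73559 >1
  x=-2.471: |R|=1.58192 >1
So |R|<1 on (-2.0000, 0).

z* = -2.0000.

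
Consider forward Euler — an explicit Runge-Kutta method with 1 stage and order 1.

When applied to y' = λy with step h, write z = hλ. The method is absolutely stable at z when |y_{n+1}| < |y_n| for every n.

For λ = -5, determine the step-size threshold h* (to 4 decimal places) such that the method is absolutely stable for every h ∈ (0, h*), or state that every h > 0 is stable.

With y'=λy (z=hλ):
  order 1, 1-stage ⇒ R(z)=1+z
  (e.g. R(-0.42)=0.58000, |R|=0.58000)

Boundary: |R(x)|=1, x<0.
x=-0.42: |R|=0.5800
|R(-2.34)|=1.3400 |R(-1.94)|=0.9400 |R(-1.5)|=0.5000
Bisect:
  x_lo=-2.3650 |R|=1.3650  x_hi=-0.3134 |R|=0.6866
  mid=-1.33918 |R|=0.33918 →hi
  mid=-1.85207 |R|=0.85207 →hi
  mid=-2.10852 |R|=1.10852 →lo
  mid=-1.98030 |R|=0.98030 →hi
  mid=-2.04441 |R|=1.04441 →lo
  mid=-2.01235 |R|=1.01235 →lo
  mid=-1.99632 |R|=0.99632 →hi
  ...
  [-2.00008,-1.99996] ⇒ x*=-2.0000
So |R|<1 on (-2.0000, 0).

(-2.0000,0); λ=-5 ⇒ h* = 0.4000.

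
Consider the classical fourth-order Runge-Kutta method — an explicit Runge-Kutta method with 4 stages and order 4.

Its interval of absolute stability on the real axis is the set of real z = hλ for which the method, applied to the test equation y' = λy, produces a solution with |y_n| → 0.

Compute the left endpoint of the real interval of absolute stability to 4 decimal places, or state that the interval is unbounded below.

With y'=λy (z=hλ):
  order 4, 4-stage ⇒ R(z)=1+z+z^2/2+z^3/6+z^4/24
  (e.g. R(-1.73)=0.27672, |R|=0.27672)

Need |R(x)|<1, x<0.
x=-1.73: |R|=0.2767
|R(-3.06)|=1.4996 |R(-1.67)|=0.2723 |R(-1.61)|=0.2705
Bisect:
  x_lo=-3.6066 |R|=3.1282  x_hi=-0.3225 |R|=0.7243
  mid=-1.96456 |R|=0.32214 →hi
  mid=-2.78558 |R|=1.00043 →lo
  mid=-2.37507 |R|=0.53831 →hi
  mid=-2.58032 |R|=0.73246 →hi
  mid=-2.68295 |R|=0.85635 →hi
  mid=-2.73426 |R|=0.92575 →hi
  mid=-2.75992 |R|=0.96242 →hi
  mid=-2.77275 |R|=0.98125 →hi
  mid=-2.77916 |R|=0.99080 →hi
  mid=-2.78237 |R|=0.99560 →hi
  ...
  [-2.78538,-2.78518] ⇒ x*=-2.7853
Interval (-2.7853, 0).

left endpoint -2.7853.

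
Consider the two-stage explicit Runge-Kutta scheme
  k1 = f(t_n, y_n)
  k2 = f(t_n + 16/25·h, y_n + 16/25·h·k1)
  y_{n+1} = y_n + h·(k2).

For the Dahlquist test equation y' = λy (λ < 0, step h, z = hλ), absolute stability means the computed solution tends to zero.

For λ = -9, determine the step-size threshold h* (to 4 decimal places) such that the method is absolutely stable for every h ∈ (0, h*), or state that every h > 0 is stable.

On y'=λy, z=hλ:
  k1=λy_n ⇒ h·k1=z·y_n;  k2=λ(1+16/25z)y_n ⇒ h·k2=z(1+16/25z)y_n
  y_{n+1}/y_n = 1 + z(1+16/25z) = 1 + z + 16/25z²
  R(z) = 1 + z + 16/25z².

Solve |R(x)|<1 on ℝ⁻.
x=-1.51: |R|=0.9493
R=1: x+16/25x²=0 ⇒ x=−25/16=-1.5625; min R=1−1/(4·16/25)=0.6094>−1
Confirm numerically:
  x=-1.502: |R|=0.94184 <1
  x=-0.830: |R|=0.61090 <1
  x=-0.718: |R|=0.61194 <1
  x=-1.750: |R|=1.21000 >1
  x=-1.595: |R|=1.03318 >1
So |R|<1 on (-1.5625, 0).

(-1.5625,0); λ=-9 ⇒ h* = (25/16)/9 = 0.1736.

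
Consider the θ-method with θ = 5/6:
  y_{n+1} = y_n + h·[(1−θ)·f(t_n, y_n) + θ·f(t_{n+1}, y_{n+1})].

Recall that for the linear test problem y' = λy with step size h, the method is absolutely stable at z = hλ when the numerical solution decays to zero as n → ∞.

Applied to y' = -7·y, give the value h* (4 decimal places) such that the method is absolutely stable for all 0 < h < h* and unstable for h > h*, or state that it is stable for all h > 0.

interval (−∞, 0). Any h>0 works for λ=-7.

With y'=λy (z=hλ):
  y_{n+1} = y_n + z·[1/6·y_n + 5/6·y_{n+1}] ⇒ (1 − 5/6z)y_{n+1} = (1 + 1/6z)y_n
  Hence R(z) = (1 + 1/6z)/(1 − 5/6z).

Need |R(x)|<1, x<0.
x=-0.52: |R|=0.6372
x=-2: |R|=0.2500
x=-10: |R|=0.0714
x=-100: |R|=0.1858
θ=5/6≥1/2 ⇒ |1+1/6x|<|1−5/6x| ∀x<0 ⇒ stable on all of ℝ⁻.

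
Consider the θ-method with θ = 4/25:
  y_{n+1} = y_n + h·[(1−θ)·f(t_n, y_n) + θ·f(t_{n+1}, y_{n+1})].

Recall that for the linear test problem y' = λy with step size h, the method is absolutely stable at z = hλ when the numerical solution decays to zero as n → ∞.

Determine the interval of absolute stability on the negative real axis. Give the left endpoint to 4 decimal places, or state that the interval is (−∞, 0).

z∈(-2.9412,0).

Set f=λy, z=hλ:
  y_{n+1} = y_n + z·[21/25·y_n + 4/25·y_{n+1}] ⇒ (1 − 4/25z)y_{n+1} = (1 + 21/25z)y_n
  R(z) = (1 + 21/25z)/(1 − 4/25z).

Boundary: |R(x)|=1, x<0.
x=-1.79: |R|=0.3915
R=−1: 1+21/25x = −1+4/25x ⇒ -17/25x=2 ⇒ x=2/(-17/25)=-2.9412
Confirm numerically:
  x=-2.792: |R|=0.92988 <1
  x=-2.006: |R|=0.51859 <1
  x=-1.694: |R|=0.33277 <1
  x=-1.195: |R|=0.00319 <1
  x=-3.417: |R|=1.20919 >1
  x=-3.376: |R|=1.19198 >1
  x=-3.370: |R|=1.18945 >1
Stable set (-2.9412, 0).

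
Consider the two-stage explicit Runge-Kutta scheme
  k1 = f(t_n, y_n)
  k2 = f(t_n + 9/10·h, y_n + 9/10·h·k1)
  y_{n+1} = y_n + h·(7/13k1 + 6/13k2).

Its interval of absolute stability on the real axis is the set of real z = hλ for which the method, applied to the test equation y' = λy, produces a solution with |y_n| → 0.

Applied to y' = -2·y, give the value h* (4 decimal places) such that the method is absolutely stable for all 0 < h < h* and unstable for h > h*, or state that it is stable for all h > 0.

Test eqn y'=λy, z=hλ:
  k1=λy_n ⇒ h·k1=z·y_n;  k2=λ(1+9/10z)y_n ⇒ h·k2=z(1+9/10z)y_n
  y_{n+1}/y_n = 1 + 7/13z + 6/13z(1+9/10z) = 1 + z + 27/65z²
  R(z) = 1 + z + 27/65z².

Need |R(x)|<1, x<0.
x=-1.51: |R|=0.4371
R=1: x+27/65x²=0 ⇒ x=−65/27=-2.4074; min R=1−1/(4·27/65)=0.3981>−1
Confirm numerically:
  x=-2.151: |R|=0.77090 <1
  x=-2.032: |R|=0.68313 <1
  x=-1.846: |R|=0.56951 <1
  x=-1.477: |R|=0.42917 <1
  x=-2.876: |R|=1.55980 >1
  x=-2.859: |R|=1.53630 >1
  x=-2.614: |R|=1.22432 >1
Interval (-2.4074, 0).

(-2.4074,0); λ=-2 ⇒ h* = (65/27)/2 = 1.2037.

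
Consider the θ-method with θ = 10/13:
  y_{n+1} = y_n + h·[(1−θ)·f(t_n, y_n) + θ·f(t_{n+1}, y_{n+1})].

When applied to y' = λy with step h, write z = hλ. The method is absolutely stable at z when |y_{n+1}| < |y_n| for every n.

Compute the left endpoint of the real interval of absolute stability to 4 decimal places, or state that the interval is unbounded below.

(−∞, 0) — no finite endpoint.

Set f=λy, z=hλ:
  y_{n+1} = y_n + z·[3/13·y_n + 10/13·y_{n+1}] ⇒ (1 − 10/13z)y_{n+1} = (1 + 3/13z)y_n
  ⇒ R(z) = (1 + 3/13z)/(1 − 10/13z).

Solve |R(x)|<1 on ℝ⁻.
x=-1.12: |R|=0.3983
x=-2: |R|=0.2121
x=-10: |R|=0.1504
x=-100: |R|=0.2833
θ=10/13≥1/2 ⇒ |1+3/13x|<|1−10/13x| ∀x<0 ⇒ stable on all of ℝ⁻.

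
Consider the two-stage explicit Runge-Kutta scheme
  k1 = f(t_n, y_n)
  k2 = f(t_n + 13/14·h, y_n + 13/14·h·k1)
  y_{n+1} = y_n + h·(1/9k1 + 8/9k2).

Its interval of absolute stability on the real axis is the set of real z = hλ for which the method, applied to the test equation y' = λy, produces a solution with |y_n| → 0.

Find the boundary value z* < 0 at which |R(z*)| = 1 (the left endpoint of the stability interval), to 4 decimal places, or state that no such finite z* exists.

Test eqn y'=λy, z=hλ:
  k1=λy_n ⇒ h·k1=z·y_n;  k2=λ(1+13/14z)y_n ⇒ h·k2=z(1+13/14z)y_n
  y_{n+1}/y_n = 1 + 1/9z + 8/9z(1+13/14z) = 1 + z + 52/63z²
  Hence R(z) = 1 + z + 52/63z².

Need |R(x)|<1, x<0.
x=-0.65: |R|=0.6987
R=1: x+52/63x²=0 ⇒ x=−63/52=-1.2115; min R=1−1/(4·52/63)=0.6971>−1
Confirm numerically:
  x=-1.185: |R|=0.97404 <1
  x=-0.962: |R|=0.80186 <1
  x=-0.938: |R|=0.78822 <1
  x=-0.686: |R|=0.70243 <1
  x=-1.742: |R|=1.76272 >1
  x=-1.269: |R|=1.06019 >1
So |R|<1 on (-1.2115, 0).

left endpoint -1.2115.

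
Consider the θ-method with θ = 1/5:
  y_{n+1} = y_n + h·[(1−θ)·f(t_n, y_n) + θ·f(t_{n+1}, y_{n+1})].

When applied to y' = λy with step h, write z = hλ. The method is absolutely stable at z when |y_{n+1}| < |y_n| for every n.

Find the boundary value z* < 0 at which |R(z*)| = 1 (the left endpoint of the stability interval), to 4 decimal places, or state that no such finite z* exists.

z* = -3.3333.

Test eqn y'=λy, z=hλ:
  y_{n+1} = y_n + z·[4/5·y_n + 1/5·y_{n+1}] ⇒ (1 − 1/5z)y_{n+1} = (1 + 4/5z)y_n
  Hence R(z) = (1 + 4/5z)/(1 − 1/5z).

Need |R(x)|<1, x<0.
x=-1.39: |R|=0.0876
R=−1: 1+4/5x = −1+1/5x ⇒ -3/5x=2 ⇒ x=2/(-3/5)=-3.3333
Confirm numerically:
  x=-3.288: |R|=0.98359 <1
  x=-3.063: |R|=0.89942 <1
  x=-1.556: |R|=0.18670 <1
  x=-3.591: |R|=1.08998 >1
  x=-3.423: |R|=1.03194 >1
Interval (-3.3333, 0).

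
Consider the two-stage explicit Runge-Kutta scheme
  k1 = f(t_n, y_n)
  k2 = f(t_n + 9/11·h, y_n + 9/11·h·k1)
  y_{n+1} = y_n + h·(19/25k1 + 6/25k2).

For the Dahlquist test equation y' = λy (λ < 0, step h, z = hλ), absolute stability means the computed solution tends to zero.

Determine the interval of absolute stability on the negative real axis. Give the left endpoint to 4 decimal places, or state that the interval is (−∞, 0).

z∈(-5.0926,0).

Set f=λy, z=hλ:
  k1=λy_n ⇒ h·k1=z·y_n;  k2=λ(1+9/11z)y_n ⇒ h·k2=z(1+9/11z)y_n
  y_{n+1}/y_n = 1 + 19/25z + 6/25z(1+9/11z) = 1 + z + 54/275z²
  ⇒ R(z) = 1 + z + 54/275z².

Solve |R(x)|<1 on ℝ⁻.
x=-1.77: |R|=0.1548
R=1: x+54/275x²=0 ⇒ x=−275/54=-5.0926; min R=1−1/(4·54/275)=-0.2731>−1
Confirm numerically:
  x=-4.098: |R|=0.19965 <1
  x=-3.878: |R|=0.07509 <1
  x=-3.714: |R|=0.00540 <1
  x=-3.142: |R|=0.20347 <1
  x=-5.434: |R|=1.36430 >1
  x=-5.410: |R|=1.33719 >1
  x=-5.189: |R|=1.09823 >1
So |R|<1 on (-5.0926, 0).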